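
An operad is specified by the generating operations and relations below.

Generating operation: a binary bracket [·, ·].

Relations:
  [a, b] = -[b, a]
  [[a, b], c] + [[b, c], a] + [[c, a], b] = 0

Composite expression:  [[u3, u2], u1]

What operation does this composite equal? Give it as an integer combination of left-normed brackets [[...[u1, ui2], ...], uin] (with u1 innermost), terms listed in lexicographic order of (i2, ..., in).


[[u1, u2], u3] - [[u1, u3], u2]

Left-normed coefficients sit on the u1-initial expansion words.
Composite bracket: [[u3, u2], u1]
The bracket unfolds into 4 signed words via [a, b] = ab - ba (2^2 = 4).
Keep just the words that open with u1:
  the word u1u2u3 carries sign +1 and contributes +[[u1, u2], u3]
  the word u1u3u2 carries sign -1 and contributes -[[u1, u3], u2]


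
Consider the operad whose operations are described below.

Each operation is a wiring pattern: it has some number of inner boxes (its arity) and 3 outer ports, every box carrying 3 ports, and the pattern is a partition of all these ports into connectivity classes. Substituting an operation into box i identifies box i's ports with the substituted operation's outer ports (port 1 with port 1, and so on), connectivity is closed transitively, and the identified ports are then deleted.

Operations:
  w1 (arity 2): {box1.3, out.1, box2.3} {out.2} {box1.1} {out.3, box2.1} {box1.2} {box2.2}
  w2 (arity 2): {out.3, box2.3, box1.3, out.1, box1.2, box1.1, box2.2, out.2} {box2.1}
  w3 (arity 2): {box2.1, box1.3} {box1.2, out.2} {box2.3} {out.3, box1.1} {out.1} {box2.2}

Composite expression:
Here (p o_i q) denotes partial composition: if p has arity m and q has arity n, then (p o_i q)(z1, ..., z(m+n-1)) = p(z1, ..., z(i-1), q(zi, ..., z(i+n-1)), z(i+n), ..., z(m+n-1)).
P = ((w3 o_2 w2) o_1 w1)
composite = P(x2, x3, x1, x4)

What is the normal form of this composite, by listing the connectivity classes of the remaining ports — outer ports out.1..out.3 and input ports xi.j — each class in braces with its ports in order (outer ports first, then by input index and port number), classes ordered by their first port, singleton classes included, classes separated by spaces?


Treat the ports identified at w3 as solder joints: merge, then drop.
after w1, the pattern on (x2, x3) reads {out.1, x2.3, x3.3} {out.2} {out.3, x3.1} {x2.1} {x2.2} {x3.2} (out.j = its outer ports)
after w2, the pattern on (x1, x4) reads {out.1, out.2, out.3, x1.1, x1.2, x1.3, x4.2, x4.3} {x4.1} (out.j = its outer ports)
after w3, the pattern on (x2, x3, x1, x4) reads {out.1} {out.2} {out.3, x2.3, x3.3} {x1.1, x1.2, x1.3, x3.1, x4.2, x4.3} {x2.1} {x2.2} {x3.2} {x4.1} (out.j = its outer ports)

{out.1} {out.2} {out.3, x2.3, x3.3} {x1.1, x1.2, x1.3, x3.1, x4.2, x4.3} {x2.1} {x2.2} {x3.2} {x4.1}


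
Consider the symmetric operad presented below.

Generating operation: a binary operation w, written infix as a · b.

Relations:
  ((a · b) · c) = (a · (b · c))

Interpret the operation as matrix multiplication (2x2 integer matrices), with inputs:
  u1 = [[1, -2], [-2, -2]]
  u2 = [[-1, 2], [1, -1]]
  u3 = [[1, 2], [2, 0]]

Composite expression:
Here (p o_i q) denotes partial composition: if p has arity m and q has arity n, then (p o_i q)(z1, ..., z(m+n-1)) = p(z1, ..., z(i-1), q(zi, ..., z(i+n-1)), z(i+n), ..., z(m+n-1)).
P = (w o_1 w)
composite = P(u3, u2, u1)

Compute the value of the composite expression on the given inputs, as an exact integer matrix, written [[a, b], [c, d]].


[[1, -2], [-10, -4]]


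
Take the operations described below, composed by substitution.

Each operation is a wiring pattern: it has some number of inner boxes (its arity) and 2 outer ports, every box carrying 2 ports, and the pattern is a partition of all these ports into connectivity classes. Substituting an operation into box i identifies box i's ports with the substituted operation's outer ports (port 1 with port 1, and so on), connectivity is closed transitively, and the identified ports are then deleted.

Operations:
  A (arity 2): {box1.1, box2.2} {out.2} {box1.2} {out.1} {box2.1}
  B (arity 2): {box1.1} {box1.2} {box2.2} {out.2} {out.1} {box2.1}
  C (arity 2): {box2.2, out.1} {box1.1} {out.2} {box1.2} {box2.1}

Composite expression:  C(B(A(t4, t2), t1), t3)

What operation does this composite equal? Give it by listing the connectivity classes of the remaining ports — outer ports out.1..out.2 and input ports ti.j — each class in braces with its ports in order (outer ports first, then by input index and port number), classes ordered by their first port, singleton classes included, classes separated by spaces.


{out.1, t3.2} {out.2} {t1.1} {t1.2} {t2.1} {t2.2, t4.1} {t3.1} {t4.2}

After gluing at C, chains via deleted ports link the t-ports.
through A, on inputs (t4, t2): {out.1} {out.2} {t2.1} {t2.2, t4.1} {t4.2} (out.j = stage outer ports)
through B, on inputs (t4, t2, t1): {out.1} {out.2} {t1.1} {t1.2} {t2.1} {t2.2, t4.1} {t4.2} (out.j = stage outer ports)
through C, on inputs (t4, t2, t1, t3): {out.1, t3.2} {out.2} {t1.1} {t1.2} {t2.1} {t2.2, t4.1} {t3.1} {t4.2} (out.j = stage outer ports)


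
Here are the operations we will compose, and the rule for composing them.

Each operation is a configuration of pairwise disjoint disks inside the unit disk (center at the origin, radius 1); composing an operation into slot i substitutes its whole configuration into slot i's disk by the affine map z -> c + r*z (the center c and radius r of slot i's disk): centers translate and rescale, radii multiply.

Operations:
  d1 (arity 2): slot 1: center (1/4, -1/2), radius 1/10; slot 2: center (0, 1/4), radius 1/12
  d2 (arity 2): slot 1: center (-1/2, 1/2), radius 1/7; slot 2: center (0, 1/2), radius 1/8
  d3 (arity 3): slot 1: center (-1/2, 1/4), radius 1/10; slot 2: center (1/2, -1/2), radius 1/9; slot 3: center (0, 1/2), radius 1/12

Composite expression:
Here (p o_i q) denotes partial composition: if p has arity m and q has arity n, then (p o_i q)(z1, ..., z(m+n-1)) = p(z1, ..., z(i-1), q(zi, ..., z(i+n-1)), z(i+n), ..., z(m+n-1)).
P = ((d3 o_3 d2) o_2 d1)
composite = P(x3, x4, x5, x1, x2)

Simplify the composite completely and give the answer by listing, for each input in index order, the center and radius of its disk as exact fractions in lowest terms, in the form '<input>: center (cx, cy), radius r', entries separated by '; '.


x1: center (-1/24, 13/24), radius 1/84; x2: center (0, 13/24), radius 1/96; x3: center (-1/2, 1/4), radius 1/10; x4: center (19/36, -5/9), radius 1/90; x5: center (1/2, -17/36), radius 1/108


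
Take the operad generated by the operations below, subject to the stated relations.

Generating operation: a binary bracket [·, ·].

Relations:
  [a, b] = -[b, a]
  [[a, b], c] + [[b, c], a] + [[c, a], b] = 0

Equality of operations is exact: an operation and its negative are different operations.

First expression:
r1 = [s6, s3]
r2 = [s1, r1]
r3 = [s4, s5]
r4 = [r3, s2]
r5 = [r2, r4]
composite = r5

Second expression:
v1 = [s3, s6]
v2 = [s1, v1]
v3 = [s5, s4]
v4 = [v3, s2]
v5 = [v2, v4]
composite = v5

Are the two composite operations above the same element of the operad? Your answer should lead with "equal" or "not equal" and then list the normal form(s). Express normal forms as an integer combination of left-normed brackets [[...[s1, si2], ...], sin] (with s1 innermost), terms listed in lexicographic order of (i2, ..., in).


The first composite normalizes to [[[[[s1, s3], s6], s2], s4], s5] - [[[[[s1, s3], s6], s2], s5], s4] - [[[[[s1, s3], s6], s4], s5], s2] + [[[[[s1, s3], s6], s5], s4], s2] - [[[[[s1, s6], s3], s2], s4], s5] + [[[[[s1, s6], s3], s2], s5], s4] + [[[[[s1, s6], s3], s4], s5], s2] - [[[[[s1, s6], s3], s5], s4], s2]
The second composite normalizes to [[[[[s1, s3], s6], s2], s4], s5] - [[[[[s1, s3], s6], s2], s5], s4] - [[[[[s1, s3], s6], s4], s5], s2] + [[[[[s1, s3], s6], s5], s4], s2] - [[[[[s1, s6], s3], s2], s4], s5] + [[[[[s1, s6], s3], s2], s5], s4] + [[[[[s1, s6], s3], s4], s5], s2] - [[[[[s1, s6], s3], s5], s4], s2]
Same normal form: equal.

equal; both compose to [[[[[s1, s3], s6], s2], s4], s5] - [[[[[s1, s3], s6], s2], s5], s4] - [[[[[s1, s3], s6], s4], s5], s2] + [[[[[s1, s3], s6], s5], s4], s2] - [[[[[s1, s6], s3], s2], s4], s5] + [[[[[s1, s6], s3], s2], s5], s4] + [[[[[s1, s6], s3], s4], s5], s2] - [[[[[s1, s6], s3], s5], s4], s2]


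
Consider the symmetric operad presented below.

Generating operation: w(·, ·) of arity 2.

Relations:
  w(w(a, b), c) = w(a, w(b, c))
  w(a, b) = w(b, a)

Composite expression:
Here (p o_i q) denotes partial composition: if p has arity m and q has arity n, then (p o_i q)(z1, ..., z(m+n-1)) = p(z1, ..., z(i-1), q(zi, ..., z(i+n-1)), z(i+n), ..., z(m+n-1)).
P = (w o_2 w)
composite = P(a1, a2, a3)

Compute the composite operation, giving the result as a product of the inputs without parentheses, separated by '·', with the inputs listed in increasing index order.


a1 · a2 · a3

Reordering under w is free, so list the a-inputs canonically.
w(a2, a3) collapses to a2 · a3
w(a1, w(a2, a3)) collapses to a1 · a2 · a3
commutativity sorts the factors: a1 · a2 · a3


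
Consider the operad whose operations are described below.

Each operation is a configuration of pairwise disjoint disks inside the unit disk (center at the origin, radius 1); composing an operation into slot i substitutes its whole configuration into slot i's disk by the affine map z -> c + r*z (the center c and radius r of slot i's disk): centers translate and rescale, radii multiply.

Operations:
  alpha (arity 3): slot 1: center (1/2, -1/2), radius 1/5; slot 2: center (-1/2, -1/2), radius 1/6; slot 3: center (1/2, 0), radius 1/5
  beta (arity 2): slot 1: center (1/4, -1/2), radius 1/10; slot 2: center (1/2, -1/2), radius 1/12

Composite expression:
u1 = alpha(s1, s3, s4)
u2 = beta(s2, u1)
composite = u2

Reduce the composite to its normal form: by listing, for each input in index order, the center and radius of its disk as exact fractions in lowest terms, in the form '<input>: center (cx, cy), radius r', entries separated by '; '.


s1: center (13/24, -13/24), radius 1/60; s2: center (1/4, -1/2), radius 1/10; s3: center (11/24, -13/24), radius 1/72; s4: center (13/24, -1/2), radius 1/60

Each s-disk chains the slot maps above it in beta; radii multiply.
s2 passes through 1 substitution, ending at center (1/4, -1/2), radius 1/10
s1 passes through 2 substitutions, ending at center (13/24, -13/24), radius 1/60
s3 passes through 2 substitutions, ending at center (11/24, -13/24), radius 1/72
s4 passes through 2 substitutions, ending at center (13/24, -1/2), radius 1/60


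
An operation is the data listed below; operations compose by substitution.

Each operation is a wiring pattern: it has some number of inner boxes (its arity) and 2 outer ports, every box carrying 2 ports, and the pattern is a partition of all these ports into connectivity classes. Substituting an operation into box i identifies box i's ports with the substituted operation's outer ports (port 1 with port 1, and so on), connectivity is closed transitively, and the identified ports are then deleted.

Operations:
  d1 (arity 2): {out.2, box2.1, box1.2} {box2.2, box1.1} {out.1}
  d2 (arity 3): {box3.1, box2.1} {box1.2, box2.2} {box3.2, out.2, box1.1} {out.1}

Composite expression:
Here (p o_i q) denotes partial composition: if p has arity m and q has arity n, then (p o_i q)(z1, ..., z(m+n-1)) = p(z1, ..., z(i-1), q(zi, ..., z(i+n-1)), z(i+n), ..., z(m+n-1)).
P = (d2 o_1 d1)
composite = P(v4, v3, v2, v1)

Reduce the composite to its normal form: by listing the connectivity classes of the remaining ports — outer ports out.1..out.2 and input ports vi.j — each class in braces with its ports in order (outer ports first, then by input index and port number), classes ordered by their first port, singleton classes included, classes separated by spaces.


{out.1} {out.2, v1.2} {v1.1, v2.1} {v2.2, v3.1, v4.2} {v3.2, v4.1}


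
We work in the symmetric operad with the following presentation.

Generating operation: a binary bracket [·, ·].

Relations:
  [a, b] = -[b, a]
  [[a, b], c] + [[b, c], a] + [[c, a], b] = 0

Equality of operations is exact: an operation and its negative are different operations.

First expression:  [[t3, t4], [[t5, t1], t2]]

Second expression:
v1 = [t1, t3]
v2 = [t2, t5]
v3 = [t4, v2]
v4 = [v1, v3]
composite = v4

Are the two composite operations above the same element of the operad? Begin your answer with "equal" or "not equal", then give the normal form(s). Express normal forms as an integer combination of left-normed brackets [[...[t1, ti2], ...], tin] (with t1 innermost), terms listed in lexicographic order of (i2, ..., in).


not equal — first [[[[t1, t5], t2], t3], t4] - [[[[t1, t5], t2], t4], t3], second -[[[[t1, t3], t2], t5], t4] + [[[[t1, t3], t4], t2], t5] - [[[[t1, t3], t4], t5], t2] + [[[[t1, t3], t5], t2], t4]

The first expression reduces to [[[[t1, t5], t2], t3], t4] - [[[[t1, t5], t2], t4], t3]
The second expression reduces to -[[[[t1, t3], t2], t5], t4] + [[[[t1, t3], t4], t2], t5] - [[[[t1, t3], t4], t5], t2] + [[[[t1, t3], t5], t2], t4]
The forms do not match — not equal.


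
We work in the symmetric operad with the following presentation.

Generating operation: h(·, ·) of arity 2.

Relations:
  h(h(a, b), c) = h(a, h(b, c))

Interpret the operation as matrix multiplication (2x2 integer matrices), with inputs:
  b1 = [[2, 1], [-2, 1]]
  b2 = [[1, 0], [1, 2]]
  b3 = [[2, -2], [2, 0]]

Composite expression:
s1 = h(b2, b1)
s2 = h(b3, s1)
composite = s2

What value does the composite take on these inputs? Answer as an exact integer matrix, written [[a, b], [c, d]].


h(b2, b1) = [[2, 1], [-2, 3]]
h(b3, h(b2, b1)) = [[8, -4], [4, 2]]

[[8, -4], [4, 2]]


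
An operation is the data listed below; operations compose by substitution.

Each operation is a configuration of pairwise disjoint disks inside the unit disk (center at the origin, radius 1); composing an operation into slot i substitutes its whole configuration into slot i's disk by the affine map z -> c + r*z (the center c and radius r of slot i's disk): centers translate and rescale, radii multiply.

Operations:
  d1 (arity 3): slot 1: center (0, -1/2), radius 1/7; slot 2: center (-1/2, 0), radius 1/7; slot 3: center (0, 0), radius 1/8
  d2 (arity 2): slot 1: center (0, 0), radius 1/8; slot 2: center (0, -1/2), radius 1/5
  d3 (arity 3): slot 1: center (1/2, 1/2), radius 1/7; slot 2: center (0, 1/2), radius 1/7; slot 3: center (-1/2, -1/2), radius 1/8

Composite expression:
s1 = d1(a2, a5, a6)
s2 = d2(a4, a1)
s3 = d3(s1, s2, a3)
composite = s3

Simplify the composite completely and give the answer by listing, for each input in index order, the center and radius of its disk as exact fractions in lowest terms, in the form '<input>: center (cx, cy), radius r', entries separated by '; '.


a1: center (0, 3/7), radius 1/35; a2: center (1/2, 3/7), radius 1/49; a3: center (-1/2, -1/2), radius 1/8; a4: center (0, 1/2), radius 1/56; a5: center (3/7, 1/2), radius 1/49; a6: center (1/2, 1/2), radius 1/56

Follow each a-input down from d3: c' goes to c + r*c', radius to r*r'.
input a2: composing its 2 substitution steps yields center (1/2, 3/7), radius 1/49
input a5: composing its 2 substitution steps yields center (3/7, 1/2), radius 1/49
input a6: composing its 2 substitution steps yields center (1/2, 1/2), radius 1/56
input a4: composing its 2 substitution steps yields center (0, 1/2), radius 1/56
input a1: composing its 2 substitution steps yields center (0, 3/7), radius 1/35
input a3: composing its 1 substitution step yields center (-1/2, -1/2), radius 1/8


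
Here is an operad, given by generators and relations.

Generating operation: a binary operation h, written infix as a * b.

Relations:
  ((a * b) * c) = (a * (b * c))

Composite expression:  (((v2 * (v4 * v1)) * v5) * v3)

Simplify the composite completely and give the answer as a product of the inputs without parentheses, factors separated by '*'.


v2 * v4 * v1 * v5 * v3

Key point: h is associative — brackets drop, the v-order remains.
(v4 * v1) spells out as v4 * v1
(v2 * (v4 * v1)) spells out as v2 * v4 * v1
((v2 * (v4 * v1)) * v5) spells out as v2 * v4 * v1 * v5
(((v2 * (v4 * v1)) * v5) * v3) spells out as v2 * v4 * v1 * v5 * v3


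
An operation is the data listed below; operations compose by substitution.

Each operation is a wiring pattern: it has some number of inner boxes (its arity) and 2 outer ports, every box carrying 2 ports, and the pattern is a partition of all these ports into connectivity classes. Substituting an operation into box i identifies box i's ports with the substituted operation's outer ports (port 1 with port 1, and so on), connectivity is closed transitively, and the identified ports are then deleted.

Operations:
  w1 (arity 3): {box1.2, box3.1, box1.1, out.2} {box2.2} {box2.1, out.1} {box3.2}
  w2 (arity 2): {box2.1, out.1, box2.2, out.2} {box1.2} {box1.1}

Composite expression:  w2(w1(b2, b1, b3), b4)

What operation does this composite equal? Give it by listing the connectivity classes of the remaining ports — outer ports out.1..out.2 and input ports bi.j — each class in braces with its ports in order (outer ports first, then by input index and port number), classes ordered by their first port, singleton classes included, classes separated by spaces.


Reachability decides: close wires over w2-identified ports.
stage w1: inputs (b2, b1, b3), connectivity {out.1, b1.1} {out.2, b2.1, b2.2, b3.1} {b1.2} {b3.2}, out.j its boundary
stage w2: inputs (b2, b1, b3, b4), connectivity {out.1, out.2, b4.1, b4.2} {b1.1} {b1.2} {b2.1, b2.2, b3.1} {b3.2}, out.j its boundary

{out.1, out.2, b4.1, b4.2} {b1.1} {b1.2} {b2.1, b2.2, b3.1} {b3.2}


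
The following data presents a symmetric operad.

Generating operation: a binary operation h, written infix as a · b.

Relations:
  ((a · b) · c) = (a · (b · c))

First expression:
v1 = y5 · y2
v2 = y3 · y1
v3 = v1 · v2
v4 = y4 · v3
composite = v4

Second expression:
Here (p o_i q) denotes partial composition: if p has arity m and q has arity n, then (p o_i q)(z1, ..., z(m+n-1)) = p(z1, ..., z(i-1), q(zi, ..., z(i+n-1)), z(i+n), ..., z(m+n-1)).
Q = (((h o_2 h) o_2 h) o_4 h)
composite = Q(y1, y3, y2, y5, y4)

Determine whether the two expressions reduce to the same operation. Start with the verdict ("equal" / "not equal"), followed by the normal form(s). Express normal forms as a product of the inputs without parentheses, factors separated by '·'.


not equal; first: y4 · y5 · y2 · y3 · y1; second: y1 · y3 · y2 · y5 · y4

Normal form of the first expression: y4 · y5 · y2 · y3 · y1
Normal form of the second expression: y1 · y3 · y2 · y5 · y4
No match — not equal.


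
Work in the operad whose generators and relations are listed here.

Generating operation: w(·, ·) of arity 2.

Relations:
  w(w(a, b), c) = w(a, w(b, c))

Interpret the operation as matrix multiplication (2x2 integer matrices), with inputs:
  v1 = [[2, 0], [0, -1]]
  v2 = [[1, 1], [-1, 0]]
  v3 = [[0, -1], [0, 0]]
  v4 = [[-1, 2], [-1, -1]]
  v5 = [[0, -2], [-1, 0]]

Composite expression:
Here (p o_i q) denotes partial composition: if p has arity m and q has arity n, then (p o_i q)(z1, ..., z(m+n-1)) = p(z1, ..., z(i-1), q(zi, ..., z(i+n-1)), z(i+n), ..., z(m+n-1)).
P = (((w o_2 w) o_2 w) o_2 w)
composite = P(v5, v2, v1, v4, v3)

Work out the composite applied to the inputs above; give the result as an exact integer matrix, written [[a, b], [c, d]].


[[0, 4], [0, -1]]

w(v2, v1) = [[2, -1], [-2, 0]]
w(w(v2, v1), v4) = [[-1, 5], [2, -4]]
w(w(w(v2, v1), v4), v3) = [[0, 1], [0, -2]]
w(v5, w(w(w(v2, v1), v4), v3)) = [[0, 4], [0, -1]]


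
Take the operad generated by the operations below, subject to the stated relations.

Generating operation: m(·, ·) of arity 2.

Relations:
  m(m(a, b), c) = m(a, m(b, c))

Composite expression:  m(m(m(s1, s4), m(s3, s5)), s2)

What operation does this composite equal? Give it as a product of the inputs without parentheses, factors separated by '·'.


s1 · s4 · s3 · s5 · s2


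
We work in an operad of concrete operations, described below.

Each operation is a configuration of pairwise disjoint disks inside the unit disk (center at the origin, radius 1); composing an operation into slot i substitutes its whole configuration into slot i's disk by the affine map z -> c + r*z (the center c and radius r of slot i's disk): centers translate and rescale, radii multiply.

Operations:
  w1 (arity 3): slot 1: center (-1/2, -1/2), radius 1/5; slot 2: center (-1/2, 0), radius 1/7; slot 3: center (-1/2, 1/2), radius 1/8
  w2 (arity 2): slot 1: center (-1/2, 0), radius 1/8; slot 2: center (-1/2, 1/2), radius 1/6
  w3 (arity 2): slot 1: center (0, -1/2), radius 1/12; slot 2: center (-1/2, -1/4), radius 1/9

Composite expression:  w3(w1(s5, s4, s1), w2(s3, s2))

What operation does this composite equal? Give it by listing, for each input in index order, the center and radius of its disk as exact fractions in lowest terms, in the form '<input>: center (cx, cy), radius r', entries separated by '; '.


s1: center (-1/24, -11/24), radius 1/96; s2: center (-5/9, -7/36), radius 1/54; s3: center (-5/9, -1/4), radius 1/72; s4: center (-1/24, -1/2), radius 1/84; s5: center (-1/24, -13/24), radius 1/60

Below w3, radii multiply path by path; the s-disk centers shift.
tracing s5 down its 2-map path: center (-1/24, -13/24), radius 1/60
tracing s4 down its 2-map path: center (-1/24, -1/2), radius 1/84
tracing s1 down its 2-map path: center (-1/24, -11/24), radius 1/96
tracing s3 down its 2-map path: center (-5/9, -1/4), radius 1/72
tracing s2 down its 2-map path: center (-5/9, -7/36), radius 1/54


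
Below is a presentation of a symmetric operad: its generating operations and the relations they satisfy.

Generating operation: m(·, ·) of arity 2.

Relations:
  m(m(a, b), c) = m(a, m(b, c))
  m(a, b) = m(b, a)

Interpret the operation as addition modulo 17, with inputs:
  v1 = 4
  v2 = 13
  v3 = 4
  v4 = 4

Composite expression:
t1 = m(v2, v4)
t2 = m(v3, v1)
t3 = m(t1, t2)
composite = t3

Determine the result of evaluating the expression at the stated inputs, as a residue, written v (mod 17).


m(v2, v4) = 0
m(v3, v1) = 8
m(m(v2, v4), m(v3, v1)) = 8

8 (mod 17)


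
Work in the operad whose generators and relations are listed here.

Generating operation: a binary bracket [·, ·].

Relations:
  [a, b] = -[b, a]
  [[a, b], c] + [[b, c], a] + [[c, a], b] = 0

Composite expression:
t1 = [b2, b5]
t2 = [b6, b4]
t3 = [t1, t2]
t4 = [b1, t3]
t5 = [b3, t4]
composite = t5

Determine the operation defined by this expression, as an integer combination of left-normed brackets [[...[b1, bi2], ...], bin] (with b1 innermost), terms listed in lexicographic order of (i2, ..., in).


[[[[[b1, b2], b5], b4], b6], b3] - [[[[[b1, b2], b5], b6], b4], b3] - [[[[[b1, b4], b6], b2], b5], b3] + [[[[[b1, b4], b6], b5], b2], b3] - [[[[[b1, b5], b2], b4], b6], b3] + [[[[[b1, b5], b2], b6], b4], b3] + [[[[[b1, b6], b4], b2], b5], b3] - [[[[[b1, b6], b4], b5], b2], b3]

In the tensor algebra, words opening b1 carry the b1-anchored form.
Composite bracket: [b3, [b1, [[b2, b5], [b6, b4]]]]
Each bracket splits as ab - ba, giving 32 signed words (2^5 = 32).
Only words starting with b1 matter:
  b1b2b5b4b6b3 (sign +1) contributes +[[[[[b1, b2], b5], b4], b6], b3]
  b1b2b5b6b4b3 (sign -1) contributes -[[[[[b1, b2], b5], b6], b4], b3]
  b1b4b6b2b5b3 (sign -1) contributes -[[[[[b1, b4], b6], b2], b5], b3]
  b1b4b6b5b2b3 (sign +1) contributes +[[[[[b1, b4], b6], b5], b2], b3]
  b1b5b2b4b6b3 (sign -1) contributes -[[[[[b1, b5], b2], b4], b6], b3]
  b1b5b2b6b4b3 (sign +1) contributes +[[[[[b1, b5], b2], b6], b4], b3]
  b1b6b4b2b5b3 (sign +1) contributes +[[[[[b1, b6], b4], b2], b5], b3]
  b1b6b4b5b2b3 (sign -1) contributes -[[[[[b1, b6], b4], b5], b2], b3]


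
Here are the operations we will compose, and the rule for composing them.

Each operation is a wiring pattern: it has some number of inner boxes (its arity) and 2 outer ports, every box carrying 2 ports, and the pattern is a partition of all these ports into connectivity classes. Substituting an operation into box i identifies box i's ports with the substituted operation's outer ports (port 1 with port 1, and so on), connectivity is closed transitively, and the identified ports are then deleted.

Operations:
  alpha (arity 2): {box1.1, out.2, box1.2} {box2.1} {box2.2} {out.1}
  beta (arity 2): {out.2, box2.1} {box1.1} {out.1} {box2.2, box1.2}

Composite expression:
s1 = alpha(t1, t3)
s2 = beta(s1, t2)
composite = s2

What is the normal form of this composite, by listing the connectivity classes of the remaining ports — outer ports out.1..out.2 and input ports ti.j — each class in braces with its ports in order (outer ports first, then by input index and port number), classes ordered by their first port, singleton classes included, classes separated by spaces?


{out.1} {out.2, t2.1} {t1.1, t1.2, t2.2} {t3.1} {t3.2}

Reachability decides: close wires over beta-identified ports.
composing alpha on (t1, t3), with out.j its own outer ports: {out.1} {out.2, t1.1, t1.2} {t3.1} {t3.2}
composing beta on (t1, t3, t2), with out.j its own outer ports: {out.1} {out.2, t2.1} {t1.1, t1.2, t2.2} {t3.1} {t3.2}


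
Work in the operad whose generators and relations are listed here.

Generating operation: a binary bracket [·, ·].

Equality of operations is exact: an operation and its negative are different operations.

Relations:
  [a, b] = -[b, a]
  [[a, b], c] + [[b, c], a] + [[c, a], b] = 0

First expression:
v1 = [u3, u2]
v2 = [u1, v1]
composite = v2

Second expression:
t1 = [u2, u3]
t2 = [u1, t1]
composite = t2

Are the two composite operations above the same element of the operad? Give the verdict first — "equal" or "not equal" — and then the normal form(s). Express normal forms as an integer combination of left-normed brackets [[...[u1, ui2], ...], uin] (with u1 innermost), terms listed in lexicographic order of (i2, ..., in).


not equal; the first gives -[[u1, u2], u3] + [[u1, u3], u2] and the second [[u1, u2], u3] - [[u1, u3], u2]

Reducing the first expression gives -[[u1, u2], u3] + [[u1, u3], u2]
Reducing the second expression gives [[u1, u2], u3] - [[u1, u3], u2]
The forms do not match — not equal.


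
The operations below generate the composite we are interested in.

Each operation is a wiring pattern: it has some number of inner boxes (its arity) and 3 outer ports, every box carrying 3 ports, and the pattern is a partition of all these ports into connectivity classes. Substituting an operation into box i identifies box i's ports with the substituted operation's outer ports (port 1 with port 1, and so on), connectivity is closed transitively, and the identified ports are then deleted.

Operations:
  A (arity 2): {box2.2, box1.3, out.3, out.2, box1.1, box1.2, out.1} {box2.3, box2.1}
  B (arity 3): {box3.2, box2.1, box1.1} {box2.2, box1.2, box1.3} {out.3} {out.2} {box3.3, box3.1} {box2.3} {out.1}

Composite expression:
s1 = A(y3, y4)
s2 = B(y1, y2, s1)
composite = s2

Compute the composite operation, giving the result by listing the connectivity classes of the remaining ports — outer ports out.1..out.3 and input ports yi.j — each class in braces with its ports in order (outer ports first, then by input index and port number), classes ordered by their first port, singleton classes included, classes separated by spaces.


Reachability decides: close wires over B-identified ports.
the subtree at A composes to {out.1, out.2, out.3, y3.1, y3.2, y3.3, y4.2} {y4.1, y4.3} on (y3, y4); out.j = own outer ports
the subtree at B composes to {out.1} {out.2} {out.3} {y1.1, y2.1, y3.1, y3.2, y3.3, y4.2} {y1.2, y1.3, y2.2} {y2.3} {y4.1, y4.3} on (y1, y2, y3, y4); out.j = own outer ports

{out.1} {out.2} {out.3} {y1.1, y2.1, y3.1, y3.2, y3.3, y4.2} {y1.2, y1.3, y2.2} {y2.3} {y4.1, y4.3}


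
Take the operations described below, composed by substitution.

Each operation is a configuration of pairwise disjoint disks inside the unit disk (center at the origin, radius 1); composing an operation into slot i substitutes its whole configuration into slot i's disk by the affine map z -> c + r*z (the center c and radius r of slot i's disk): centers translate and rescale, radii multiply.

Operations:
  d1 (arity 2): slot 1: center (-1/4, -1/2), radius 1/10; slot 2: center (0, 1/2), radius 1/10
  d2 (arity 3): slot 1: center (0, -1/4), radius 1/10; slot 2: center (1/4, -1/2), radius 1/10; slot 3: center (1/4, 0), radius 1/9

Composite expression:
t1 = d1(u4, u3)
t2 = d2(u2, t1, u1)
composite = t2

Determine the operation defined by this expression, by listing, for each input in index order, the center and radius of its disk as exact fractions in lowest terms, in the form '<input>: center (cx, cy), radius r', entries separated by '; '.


Nesting under d2 composes maps z -> c + r*z down each u-path.
for u2, the 1-step affine chain lands on center (0, -1/4), radius 1/10
for u4, the 2-step affine chain lands on center (9/40, -11/20), radius 1/100
for u3, the 2-step affine chain lands on center (1/4, -9/20), radius 1/100
for u1, the 1-step affine chain lands on center (1/4, 0), radius 1/9

u1: center (1/4, 0), radius 1/9; u2: center (0, -1/4), radius 1/10; u3: center (1/4, -9/20), radius 1/100; u4: center (9/40, -11/20), radius 1/100


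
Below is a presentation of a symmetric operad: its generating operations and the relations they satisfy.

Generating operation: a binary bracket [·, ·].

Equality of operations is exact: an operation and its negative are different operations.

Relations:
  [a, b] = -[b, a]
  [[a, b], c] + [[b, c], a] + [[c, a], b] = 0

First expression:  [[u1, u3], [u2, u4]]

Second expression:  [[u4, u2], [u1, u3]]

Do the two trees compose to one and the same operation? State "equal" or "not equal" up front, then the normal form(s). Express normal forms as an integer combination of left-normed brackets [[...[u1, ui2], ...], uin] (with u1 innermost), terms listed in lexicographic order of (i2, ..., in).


equal; the common form is [[[u1, u3], u2], u4] - [[[u1, u3], u4], u2]

In normal form, the first expression is [[[u1, u3], u2], u4] - [[[u1, u3], u4], u2]
In normal form, the second expression is [[[u1, u3], u2], u4] - [[[u1, u3], u4], u2]
Identical normal forms: equal.


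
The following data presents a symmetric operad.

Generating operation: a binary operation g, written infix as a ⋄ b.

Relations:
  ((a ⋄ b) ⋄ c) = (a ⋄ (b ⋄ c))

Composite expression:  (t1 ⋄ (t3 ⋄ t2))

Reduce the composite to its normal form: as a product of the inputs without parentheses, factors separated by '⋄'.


t1 ⋄ t3 ⋄ t2

Under associativity of g, the answer is the t's in reading order.
(t3 ⋄ t2) unparenthesizes to t3 ⋄ t2
(t1 ⋄ (t3 ⋄ t2)) unparenthesizes to t1 ⋄ t3 ⋄ t2


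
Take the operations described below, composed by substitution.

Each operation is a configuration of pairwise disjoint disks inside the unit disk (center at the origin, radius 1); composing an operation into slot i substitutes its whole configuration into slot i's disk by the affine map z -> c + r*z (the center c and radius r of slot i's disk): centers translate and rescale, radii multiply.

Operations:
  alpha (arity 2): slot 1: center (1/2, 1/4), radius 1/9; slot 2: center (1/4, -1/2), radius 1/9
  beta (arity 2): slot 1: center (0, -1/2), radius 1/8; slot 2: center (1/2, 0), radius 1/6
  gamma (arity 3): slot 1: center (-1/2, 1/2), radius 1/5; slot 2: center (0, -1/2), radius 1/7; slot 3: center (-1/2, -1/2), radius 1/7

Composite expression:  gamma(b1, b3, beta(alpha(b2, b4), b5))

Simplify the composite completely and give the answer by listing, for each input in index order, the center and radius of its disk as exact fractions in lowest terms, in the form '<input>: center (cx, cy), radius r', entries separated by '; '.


Each b-disk chains the slot maps above it in gamma; radii multiply.
b1 passes through 1 substitution, ending at center (-1/2, 1/2), radius 1/5
b3 passes through 1 substitution, ending at center (0, -1/2), radius 1/7
b2 passes through 3 substitutions, ending at center (-55/112, -127/224), radius 1/504
b4 passes through 3 substitutions, ending at center (-111/224, -65/112), radius 1/504
b5 passes through 2 substitutions, ending at center (-3/7, -1/2), radius 1/42

b1: center (-1/2, 1/2), radius 1/5; b2: center (-55/112, -127/224), radius 1/504; b3: center (0, -1/2), radius 1/7; b4: center (-111/224, -65/112), radius 1/504; b5: center (-3/7, -1/2), radius 1/42


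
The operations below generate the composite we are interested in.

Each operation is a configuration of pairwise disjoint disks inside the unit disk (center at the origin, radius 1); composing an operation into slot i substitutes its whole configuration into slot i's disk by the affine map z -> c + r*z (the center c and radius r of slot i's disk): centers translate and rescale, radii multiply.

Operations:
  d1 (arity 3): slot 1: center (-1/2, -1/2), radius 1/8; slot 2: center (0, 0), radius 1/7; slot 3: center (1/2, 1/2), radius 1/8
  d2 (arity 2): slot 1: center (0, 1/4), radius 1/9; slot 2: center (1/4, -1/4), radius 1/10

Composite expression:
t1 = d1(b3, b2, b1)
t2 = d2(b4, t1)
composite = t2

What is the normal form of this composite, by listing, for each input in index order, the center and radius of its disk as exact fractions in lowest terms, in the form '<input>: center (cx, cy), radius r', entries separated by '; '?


b1: center (3/10, -1/5), radius 1/80; b2: center (1/4, -1/4), radius 1/70; b3: center (1/5, -3/10), radius 1/80; b4: center (0, 1/4), radius 1/9

Only the slot chain above each b matters under d2; compose those maps.
tracing b4 down its 1-map path: center (0, 1/4), radius 1/9
tracing b3 down its 2-map path: center (1/5, -3/10), radius 1/80
tracing b2 down its 2-map path: center (1/4, -1/4), radius 1/70
tracing b1 down its 2-map path: center (3/10, -1/5), radius 1/80


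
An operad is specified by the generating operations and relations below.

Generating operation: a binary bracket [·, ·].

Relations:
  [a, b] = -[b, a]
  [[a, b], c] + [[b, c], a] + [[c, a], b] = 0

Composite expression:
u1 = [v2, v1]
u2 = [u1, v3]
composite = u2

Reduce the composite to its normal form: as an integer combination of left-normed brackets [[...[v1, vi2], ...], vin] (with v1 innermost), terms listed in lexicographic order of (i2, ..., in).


-[[v1, v2], v3]


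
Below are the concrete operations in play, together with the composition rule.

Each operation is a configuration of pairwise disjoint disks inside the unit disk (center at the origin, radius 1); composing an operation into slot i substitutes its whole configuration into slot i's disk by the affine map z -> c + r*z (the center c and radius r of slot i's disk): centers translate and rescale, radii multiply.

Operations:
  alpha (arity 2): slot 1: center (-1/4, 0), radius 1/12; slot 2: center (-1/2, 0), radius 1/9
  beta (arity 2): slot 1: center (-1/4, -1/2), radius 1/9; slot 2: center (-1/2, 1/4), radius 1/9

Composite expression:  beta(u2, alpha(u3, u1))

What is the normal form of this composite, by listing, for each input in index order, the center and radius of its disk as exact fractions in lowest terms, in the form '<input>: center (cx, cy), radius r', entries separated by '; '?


u1: center (-5/9, 1/4), radius 1/81; u2: center (-1/4, -1/2), radius 1/9; u3: center (-19/36, 1/4), radius 1/108

Only the slot chain above each u matters under beta; compose those maps.
u2: after 1 affine step, its disk has center (-1/4, -1/2), radius 1/9
u3: after 2 affine steps, its disk has center (-19/36, 1/4), radius 1/108
u1: after 2 affine steps, its disk has center (-5/9, 1/4), radius 1/81


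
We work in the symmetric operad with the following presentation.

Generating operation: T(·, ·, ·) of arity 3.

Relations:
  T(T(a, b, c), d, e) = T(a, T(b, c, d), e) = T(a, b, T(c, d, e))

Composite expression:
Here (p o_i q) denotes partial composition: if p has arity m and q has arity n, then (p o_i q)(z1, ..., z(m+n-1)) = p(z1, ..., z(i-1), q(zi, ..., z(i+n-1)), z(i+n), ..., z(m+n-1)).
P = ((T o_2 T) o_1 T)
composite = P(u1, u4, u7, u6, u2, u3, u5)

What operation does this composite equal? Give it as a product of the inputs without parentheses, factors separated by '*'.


u1 * u4 * u7 * u6 * u2 * u3 * u5

Every regrouping of T is equal, so read the u-inputs in written order.
T(u1, u4, u7) unparenthesizes to u1 * u4 * u7
T(u6, u2, u3) unparenthesizes to u6 * u2 * u3
T(T(u1, u4, u7), T(u6, u2, u3), u5) unparenthesizes to u1 * u4 * u7 * u6 * u2 * u3 * u5


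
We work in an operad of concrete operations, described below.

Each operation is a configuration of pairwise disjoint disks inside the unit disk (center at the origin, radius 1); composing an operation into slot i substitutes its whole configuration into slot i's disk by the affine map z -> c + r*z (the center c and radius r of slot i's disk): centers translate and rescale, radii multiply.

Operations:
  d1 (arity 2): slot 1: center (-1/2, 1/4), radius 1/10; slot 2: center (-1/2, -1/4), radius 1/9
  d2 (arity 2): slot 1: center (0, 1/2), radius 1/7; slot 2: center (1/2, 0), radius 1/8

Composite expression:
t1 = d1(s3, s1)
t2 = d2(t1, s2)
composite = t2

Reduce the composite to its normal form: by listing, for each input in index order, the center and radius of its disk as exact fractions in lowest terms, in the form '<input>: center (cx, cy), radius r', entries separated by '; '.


Follow each s-input down from d2: c' goes to c + r*c', radius to r*r'.
s3: after 2 affine steps, its disk has center (-1/14, 15/28), radius 1/70
s1: after 2 affine steps, its disk has center (-1/14, 13/28), radius 1/63
s2: after 1 affine step, its disk has center (1/2, 0), radius 1/8

s1: center (-1/14, 13/28), radius 1/63; s2: center (1/2, 0), radius 1/8; s3: center (-1/14, 15/28), radius 1/70


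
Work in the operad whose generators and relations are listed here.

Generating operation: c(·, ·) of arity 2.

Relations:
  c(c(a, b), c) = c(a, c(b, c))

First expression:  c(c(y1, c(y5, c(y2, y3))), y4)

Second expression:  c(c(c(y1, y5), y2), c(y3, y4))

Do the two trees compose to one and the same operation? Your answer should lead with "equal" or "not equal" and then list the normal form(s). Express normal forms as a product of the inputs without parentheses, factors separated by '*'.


In normal form, the first expression is y1 * y5 * y2 * y3 * y4
In normal form, the second expression is y1 * y5 * y2 * y3 * y4
The forms coincide; equal.

equal: each reduces to y1 * y5 * y2 * y3 * y4


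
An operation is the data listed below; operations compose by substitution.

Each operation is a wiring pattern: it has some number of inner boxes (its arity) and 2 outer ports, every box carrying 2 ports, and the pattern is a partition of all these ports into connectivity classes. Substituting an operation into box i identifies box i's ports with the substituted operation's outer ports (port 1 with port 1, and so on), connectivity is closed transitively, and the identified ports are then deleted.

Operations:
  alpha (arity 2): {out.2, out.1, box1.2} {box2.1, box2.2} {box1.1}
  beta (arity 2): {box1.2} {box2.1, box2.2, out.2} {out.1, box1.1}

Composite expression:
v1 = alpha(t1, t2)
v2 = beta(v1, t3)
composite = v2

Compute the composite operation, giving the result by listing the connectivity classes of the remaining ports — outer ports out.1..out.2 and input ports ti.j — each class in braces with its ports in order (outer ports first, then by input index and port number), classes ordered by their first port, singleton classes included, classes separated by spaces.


{out.1, t1.2} {out.2, t3.1, t3.2} {t1.1} {t2.1, t2.2}

After gluing at beta, chains via deleted ports link the t-ports.
through alpha, on inputs (t1, t2): {out.1, out.2, t1.2} {t1.1} {t2.1, t2.2} (out.j = stage outer ports)
through beta, on inputs (t1, t2, t3): {out.1, t1.2} {out.2, t3.1, t3.2} {t1.1} {t2.1, t2.2} (out.j = stage outer ports)


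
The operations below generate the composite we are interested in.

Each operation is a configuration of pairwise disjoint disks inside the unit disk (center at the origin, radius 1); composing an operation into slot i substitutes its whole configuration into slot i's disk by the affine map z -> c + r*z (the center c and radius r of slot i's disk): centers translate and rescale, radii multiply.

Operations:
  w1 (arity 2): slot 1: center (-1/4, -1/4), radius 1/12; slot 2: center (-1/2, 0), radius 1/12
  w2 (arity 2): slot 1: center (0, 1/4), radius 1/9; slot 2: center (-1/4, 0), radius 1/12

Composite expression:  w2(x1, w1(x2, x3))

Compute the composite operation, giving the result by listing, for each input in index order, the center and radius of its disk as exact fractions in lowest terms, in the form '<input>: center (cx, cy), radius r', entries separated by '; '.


Nesting under w2 composes maps z -> c + r*z down each x-path.
input x1: composing its 1 substitution step yields center (0, 1/4), radius 1/9
input x2: composing its 2 substitution steps yields center (-13/48, -1/48), radius 1/144
input x3: composing its 2 substitution steps yields center (-7/24, 0), radius 1/144

x1: center (0, 1/4), radius 1/9; x2: center (-13/48, -1/48), radius 1/144; x3: center (-7/24, 0), radius 1/144
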